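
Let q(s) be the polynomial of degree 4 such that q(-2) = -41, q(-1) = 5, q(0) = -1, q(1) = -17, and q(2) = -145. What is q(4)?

Using the Lagrange interpolation formula with nodes -2, -1, 0, 1, 2:
  L_0(s) = (s + 1)s(s - 1)(s - 2) / 24
  L_1(s) = (s + 2)s(s - 1)(s - 2) / -6
  L_2(s) = (s + 2)(s + 1)(s - 1)(s - 2) / 4
  L_3(s) = (s + 2)(s + 1)s(s - 2) / -6
  L_4(s) = (s + 2)(s + 1)s(s - 1) / 24
Then q(s) = -41·L_0(s) + 5·L_1(s) - 1·L_2(s) - 17·L_3(s) - 145·L_4(s).
Expanding and collecting terms gives q(s) = -6s^4 - 5s^3 + s^2 - 6s - 1.
Evaluating at s = 4: q(4) = -1865.

-1865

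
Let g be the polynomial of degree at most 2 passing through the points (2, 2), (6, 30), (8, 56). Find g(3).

6

Write g(s) = as^2 + bs + c. Substituting each data point gives a linear system:
  4a + 2b + c = 2
  36a + 6b + c = 30
  64a + 8b + c = 56
Solving the system yields a = 1, b = -1, c = 0.
So g(s) = s² - s.
Then g(3) = 6.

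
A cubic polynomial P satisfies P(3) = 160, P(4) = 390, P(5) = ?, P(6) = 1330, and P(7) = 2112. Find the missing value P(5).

The 4 known points determine the degree-3 polynomial uniquely.
Write P(t) = at^3 + bt^2 + ct + d. Substituting each data point gives a linear system:
  27a + 9b + 3c + d = 160
  64a + 16b + 4c + d = 390
  216a + 36b + 6c + d = 1330
  343a + 49b + 7c + d = 2112
Solving the system yields a = 6, b = 2, c = -6, d = -2.
So P(t) = 6t³ + 2t² - 6t - 2.
Then P(5) = 768.

768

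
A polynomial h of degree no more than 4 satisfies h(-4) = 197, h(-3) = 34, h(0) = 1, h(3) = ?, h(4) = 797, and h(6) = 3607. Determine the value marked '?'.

The 5 known points determine the degree-4 polynomial uniquely.
Write h(u) = au^4 + bu^3 + cu^2 + du + e. Substituting each data point gives a linear system:
  256a - 64b + 16c - 4d + e = 197
  81a - 27b + 9c - 3d + e = 34
  e = 1
  256a + 64b + 16c + 4d + e = 797
  1296a + 216b + 36c + 6d + e = 3607
Solving the system yields a = 2, b = 5, c = -1, d = -5, e = 1.
So h(u) = 2u^4 + 5u^3 - u^2 - 5u + 1.
Then h(3) = 274.

274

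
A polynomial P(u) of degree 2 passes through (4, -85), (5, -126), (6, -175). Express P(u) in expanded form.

Write P(u) = au^2 + bu + c. Substituting each data point gives a linear system:
  16a + 4b + c = -85
  25a + 5b + c = -126
  36a + 6b + c = -175
Solving the system yields a = -4, b = -5, c = -1.
So P(u) = -4u^2 - 5u - 1.
Check: P(5) = -126. ✓

P(u) = -4u^2 - 5u - 1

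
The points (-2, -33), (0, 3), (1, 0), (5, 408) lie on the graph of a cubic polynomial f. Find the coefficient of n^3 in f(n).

Write f(n) = an^3 + bn^2 + cn + d. Substituting each data point gives a linear system:
  -8a + 4b - 2c + d = -33
  d = 3
  a + b + c + d = 0
  125a + 25b + 5c + d = 408
Solving the system yields a = 4, b = -3, c = -4, d = 3.
So f(n) = 4n³ - 3n² - 4n + 3.
The leading coefficient is 4.

4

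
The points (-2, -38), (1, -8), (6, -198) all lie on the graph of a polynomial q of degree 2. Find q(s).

q(s) = -6s^2 + 4s - 6

Write q(s) = as^2 + bs + c. Substituting each data point gives a linear system:
  4a - 2b + c = -38
  a + b + c = -8
  36a + 6b + c = -198
Solving the system yields a = -6, b = 4, c = -6.
So q(s) = -6s^2 + 4s - 6.
Check: q(6) = -198. ✓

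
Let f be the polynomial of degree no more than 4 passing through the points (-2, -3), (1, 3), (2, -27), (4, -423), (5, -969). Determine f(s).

Write f(s) = as^4 + bs^3 + cs^2 + ds + e. Substituting each data point gives a linear system:
  16a - 8b + 4c - 2d + e = -3
  a + b + c + d + e = 3
  16a + 8b + 4c + 2d + e = -27
  256a + 64b + 16c + 4d + e = -423
  625a + 125b + 25c + 5d + e = -969
Solving the system yields a = -1, b = -3, c = 0, d = 6, e = 1.
So f(s) = -s⁴ - 3s³ + 6s + 1.
Check: f(1) = 3. ✓

f(s) = -s^4 - 3s^3 + 6s + 1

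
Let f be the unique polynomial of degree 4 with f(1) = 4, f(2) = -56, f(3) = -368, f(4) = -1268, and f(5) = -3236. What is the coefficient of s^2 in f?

Write f(s) = as^4 + bs^3 + cs^2 + ds + e. Substituting each data point gives a linear system:
  a + b + c + d + e = 4
  16a + 8b + 4c + 2d + e = -56
  81a + 27b + 9c + 3d + e = -368
  256a + 64b + 16c + 4d + e = -1268
  625a + 125b + 25c + 5d + e = -3236
Solving the system yields a = -6, b = 4, c = 0, d = 2, e = 4.
So f(s) = -6s⁴ + 4s³ + 2s + 4.
The coefficient of s^2 is 0.

0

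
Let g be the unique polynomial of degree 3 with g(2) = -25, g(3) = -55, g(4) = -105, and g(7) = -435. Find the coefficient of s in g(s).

-6

Write g(s) = as^3 + bs^2 + cs + d. Substituting each data point gives a linear system:
  8a + 4b + 2c + d = -25
  27a + 9b + 3c + d = -55
  64a + 16b + 4c + d = -105
  343a + 49b + 7c + d = -435
Solving the system yields a = -1, b = -1, c = -6, d = -1.
So g(s) = -s^3 - s^2 - 6s - 1.
The coefficient of s is -6.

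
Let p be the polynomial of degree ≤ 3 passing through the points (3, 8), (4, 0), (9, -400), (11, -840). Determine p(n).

p(n) = -n^3 + 4n^2 + n - 4

Write p(n) = an^3 + bn^2 + cn + d. Substituting each data point gives a linear system:
  27a + 9b + 3c + d = 8
  64a + 16b + 4c + d = 0
  729a + 81b + 9c + d = -400
  1331a + 121b + 11c + d = -840
Solving the system yields a = -1, b = 4, c = 1, d = -4.
So p(n) = -n^3 + 4n^2 + n - 4.
Check: p(11) = -840. ✓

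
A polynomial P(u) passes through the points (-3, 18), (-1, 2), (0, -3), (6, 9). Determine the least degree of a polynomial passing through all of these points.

2

Divided differences on the nodes -3, -1, 0, 6:
  order 0: 18  2  -3  9
  order 1: -8  -5  2
  order 2: 1  1
  order 3: 0
The order-2 divided differences are all 1 (nonzero) and every higher order vanishes, so the data lies on a polynomial of degree exactly 2.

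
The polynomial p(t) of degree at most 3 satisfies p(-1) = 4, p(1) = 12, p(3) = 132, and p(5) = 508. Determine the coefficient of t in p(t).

Write p(t) = at^3 + bt^2 + ct + d. Substituting each data point gives a linear system:
  -a + b - c + d = 4
  a + b + c + d = 12
  27a + 9b + 3c + d = 132
  125a + 25b + 5c + d = 508
Solving the system yields a = 3, b = 5, c = 1, d = 3.
So p(t) = 3t³ + 5t² + t + 3.
The coefficient of t is 1.

1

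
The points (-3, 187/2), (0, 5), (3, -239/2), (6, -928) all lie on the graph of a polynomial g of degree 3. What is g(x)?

Using the Lagrange interpolation formula with nodes -3, 0, 3, 6:
  L_0(x) = x(x - 3)(x - 6) / -162
  L_1(x) = (x + 3)(x - 3)(x - 6) / 54
  L_2(x) = (x + 3)x(x - 6) / -54
  L_3(x) = (x + 3)x(x - 3) / 162
Then g(x) = 187/2·L_0(x) + 5·L_1(x) - 239/2·L_2(x) - 928·L_3(x).
Expanding and collecting terms gives g(x) = -4x³ - 2x² + (1/2)x + 5.
Check: g(0) = 5. ✓

g(x) = -4x^3 - 2x^2 + (1/2)x + 5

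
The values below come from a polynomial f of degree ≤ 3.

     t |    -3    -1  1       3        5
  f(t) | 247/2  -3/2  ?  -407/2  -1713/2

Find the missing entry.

-29/2

The 4 known points determine the degree-3 polynomial uniquely.
Write f(t) = at^3 + bt^2 + ct + d. Substituting each data point gives a linear system:
  -27a + 9b - 3c + d = 247/2
  -a + b - c + d = -3/2
  27a + 9b + 3c + d = -407/2
  125a + 25b + 5c + d = -1713/2
Solving the system yields a = -6, b = -4, c = -1/2, d = -4.
So f(t) = -6t^3 - 4t^2 - (1/2)t - 4.
Then f(1) = -29/2.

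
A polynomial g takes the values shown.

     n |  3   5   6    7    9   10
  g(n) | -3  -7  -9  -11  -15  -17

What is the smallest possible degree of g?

1

Divided differences on the nodes 3, 5, 6, 7, 9, 10:
  order 0: -3  -7  -9  -11  -15  -17
  order 1: -2  -2  -2  -2  -2
  order 2: 0  0  0  0
  order 3: 0  0  0
  order 4: 0  0
  order 5: 0
The order-1 divided differences are all -2 (nonzero) and every higher order vanishes, so the data lies on a polynomial of degree exactly 1.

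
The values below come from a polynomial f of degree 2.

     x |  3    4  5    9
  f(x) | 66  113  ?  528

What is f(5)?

172

The 3 known points determine the degree-2 polynomial uniquely.
Write f(x) = ax^2 + bx + c. Substituting each data point gives a linear system:
  9a + 3b + c = 66
  16a + 4b + c = 113
  81a + 9b + c = 528
Solving the system yields a = 6, b = 5, c = -3.
So f(x) = 6x² + 5x - 3.
Then f(5) = 172.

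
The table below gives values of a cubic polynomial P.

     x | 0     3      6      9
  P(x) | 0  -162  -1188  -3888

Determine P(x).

Using the Lagrange interpolation formula with nodes 0, 3, 6, 9:
  L_0(x) = (x - 3)(x - 6)(x - 9) / -162
  L_1(x) = x(x - 6)(x - 9) / 54
  L_2(x) = x(x - 3)(x - 9) / -54
  L_3(x) = x(x - 3)(x - 6) / 162
Then P(x) = 0·L_0(x) - 162·L_1(x) - 1188·L_2(x) - 3888·L_3(x).
Expanding and collecting terms gives P(x) = -5x³ - 3x².
Check: P(6) = -1188. ✓

P(x) = -5x^3 - 3x^2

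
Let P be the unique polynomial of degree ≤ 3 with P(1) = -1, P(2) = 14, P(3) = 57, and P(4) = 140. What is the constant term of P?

0

Write P(s) = as^3 + bs^2 + cs + d. Substituting each data point gives a linear system:
  a + b + c + d = -1
  8a + 4b + 2c + d = 14
  27a + 9b + 3c + d = 57
  64a + 16b + 4c + d = 140
Solving the system yields a = 2, b = 2, c = -5, d = 0.
So P(s) = 2s^3 + 2s^2 - 5s.
The constant term is 0.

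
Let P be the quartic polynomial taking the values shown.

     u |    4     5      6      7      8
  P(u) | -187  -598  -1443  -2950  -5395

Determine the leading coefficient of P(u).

-2

Write P(u) = au^4 + bu^3 + cu^2 + du + e. Substituting each data point gives a linear system:
  256a + 64b + 16c + 4d + e = -187
  625a + 125b + 25c + 5d + e = -598
  1296a + 216b + 36c + 6d + e = -1443
  2401a + 343b + 49c + 7d + e = -2950
  4096a + 512b + 64c + 8d + e = -5395
Solving the system yields a = -2, b = 6, c = -5, d = 6, e = -3.
So P(u) = -2u^4 + 6u^3 - 5u^2 + 6u - 3.
The leading coefficient is -2.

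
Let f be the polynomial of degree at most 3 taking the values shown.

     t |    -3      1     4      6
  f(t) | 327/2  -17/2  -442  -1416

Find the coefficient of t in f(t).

-6

Write f(t) = at^3 + bt^2 + ct + d. Substituting each data point gives a linear system:
  -27a + 9b - 3c + d = 327/2
  a + b + c + d = -17/2
  64a + 16b + 4c + d = -442
  216a + 36b + 6c + d = -1416
Solving the system yields a = -6, b = -5/2, c = -6, d = 6.
So f(t) = -6t^3 - (5/2)t^2 - 6t + 6.
The coefficient of t is -6.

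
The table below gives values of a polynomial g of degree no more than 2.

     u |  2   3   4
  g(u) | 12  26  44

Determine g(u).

Using the Lagrange interpolation formula with nodes 2, 3, 4:
  L_0(u) = (u - 3)(u - 4) / 2
  L_1(u) = (u - 2)(u - 4) / -1
  L_2(u) = (u - 2)(u - 3) / 2
Then g(u) = 12·L_0(u) + 26·L_1(u) + 44·L_2(u).
Expanding and collecting terms gives g(u) = 2u^2 + 4u - 4.
Check: g(2) = 12. ✓

g(u) = 2u^2 + 4u - 4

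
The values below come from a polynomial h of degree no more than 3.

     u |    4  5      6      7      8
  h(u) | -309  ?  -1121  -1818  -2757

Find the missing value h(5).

The 4 known points determine the degree-3 polynomial uniquely.
Write h(u) = au^3 + bu^2 + cu + d. Substituting each data point gives a linear system:
  64a + 16b + 4c + d = -309
  216a + 36b + 6c + d = -1121
  343a + 49b + 7c + d = -1818
  512a + 64b + 8c + d = -2757
Solving the system yields a = -6, b = 5, c = 0, d = -5.
So h(u) = -6u³ + 5u² - 5.
Then h(5) = -630.

-630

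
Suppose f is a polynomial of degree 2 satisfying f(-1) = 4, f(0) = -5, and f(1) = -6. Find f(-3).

Write f(x) = ax^2 + bx + c. Substituting each data point gives a linear system:
  a - b + c = 4
  c = -5
  a + b + c = -6
Solving the system yields a = 4, b = -5, c = -5.
So f(x) = 4x^2 - 5x - 5.
Then f(-3) = 46.

46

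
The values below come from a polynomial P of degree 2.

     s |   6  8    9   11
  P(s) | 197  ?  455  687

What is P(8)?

357

The 3 known points determine the degree-2 polynomial uniquely.
Write P(s) = as^2 + bs + c. Substituting each data point gives a linear system:
  36a + 6b + c = 197
  81a + 9b + c = 455
  121a + 11b + c = 687
Solving the system yields a = 6, b = -4, c = 5.
So P(s) = 6s^2 - 4s + 5.
Then P(8) = 357.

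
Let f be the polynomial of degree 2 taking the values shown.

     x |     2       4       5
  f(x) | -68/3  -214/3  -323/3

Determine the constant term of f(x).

-6

Write f(x) = ax^2 + bx + c. Substituting each data point gives a linear system:
  4a + 2b + c = -68/3
  16a + 4b + c = -214/3
  25a + 5b + c = -323/3
Solving the system yields a = -4, b = -1/3, c = -6.
So f(x) = -4x^2 - (1/3)x - 6.
The constant term is -6.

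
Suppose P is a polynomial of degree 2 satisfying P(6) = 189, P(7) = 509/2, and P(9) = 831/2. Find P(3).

105/2

Using the Lagrange interpolation formula with nodes 6, 7, 9:
  L_0(u) = (u - 7)(u - 9) / 3
  L_1(u) = (u - 6)(u - 9) / -2
  L_2(u) = (u - 6)(u - 7) / 6
Then P(u) = 189·L_0(u) + 509/2·L_1(u) + 831/2·L_2(u).
Expanding and collecting terms gives P(u) = 5u^2 + (1/2)u + 6.
Evaluating at u = 3: P(3) = 105/2.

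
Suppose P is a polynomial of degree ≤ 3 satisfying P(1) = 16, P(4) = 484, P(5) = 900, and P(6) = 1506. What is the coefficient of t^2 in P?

Write P(t) = at^3 + bt^2 + ct + d. Substituting each data point gives a linear system:
  a + b + c + d = 16
  64a + 16b + 4c + d = 484
  125a + 25b + 5c + d = 900
  216a + 36b + 6c + d = 1506
Solving the system yields a = 6, b = 5, c = 5, d = 0.
So P(t) = 6t³ + 5t² + 5t.
The coefficient of t^2 is 5.

5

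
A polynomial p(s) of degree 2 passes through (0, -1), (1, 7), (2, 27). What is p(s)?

p(s) = 6s^2 + 2s - 1

Using the Lagrange interpolation formula with nodes 0, 1, 2:
  L_0(s) = (s - 1)(s - 2) / 2
  L_1(s) = s(s - 2) / -1
  L_2(s) = s(s - 1) / 2
Then p(s) = -1·L_0(s) + 7·L_1(s) + 27·L_2(s).
Expanding and collecting terms gives p(s) = 6s² + 2s - 1.
Check: p(1) = 7. ✓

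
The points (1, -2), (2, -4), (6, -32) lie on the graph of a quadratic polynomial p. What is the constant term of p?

-2

Write p(u) = au^2 + bu + c. Substituting each data point gives a linear system:
  a + b + c = -2
  4a + 2b + c = -4
  36a + 6b + c = -32
Solving the system yields a = -1, b = 1, c = -2.
So p(u) = -u^2 + u - 2.
The constant term is -2.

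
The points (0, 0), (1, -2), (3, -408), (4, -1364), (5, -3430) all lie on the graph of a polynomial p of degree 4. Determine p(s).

p(s) = -6s^4 + 2s^3 + 3s^2 - s

Write p(s) = as^4 + bs^3 + cs^2 + ds + e. Substituting each data point gives a linear system:
  e = 0
  a + b + c + d + e = -2
  81a + 27b + 9c + 3d + e = -408
  256a + 64b + 16c + 4d + e = -1364
  625a + 125b + 25c + 5d + e = -3430
Solving the system yields a = -6, b = 2, c = 3, d = -1, e = 0.
So p(s) = -6s⁴ + 2s³ + 3s² - s.
Check: p(3) = -408. ✓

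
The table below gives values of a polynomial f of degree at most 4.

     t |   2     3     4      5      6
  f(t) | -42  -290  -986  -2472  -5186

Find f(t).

Write f(t) = at^4 + bt^3 + ct^2 + dt + e. Substituting each data point gives a linear system:
  16a + 8b + 4c + 2d + e = -42
  81a + 27b + 9c + 3d + e = -290
  256a + 64b + 16c + 4d + e = -986
  625a + 125b + 25c + 5d + e = -2472
  1296a + 216b + 36c + 6d + e = -5186
Solving the system yields a = -4, b = -1, c = 5, d = 6, e = -2.
So f(t) = -4t⁴ - t³ + 5t² + 6t - 2.
Check: f(5) = -2472. ✓

f(t) = -4t^4 - t^3 + 5t^2 + 6t - 2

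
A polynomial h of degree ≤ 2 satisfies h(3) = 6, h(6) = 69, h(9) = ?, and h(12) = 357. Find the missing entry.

186

On equispaced nodes a degree-2 polynomial has vanishing third forward difference, so
  - h(3) + 3·h(6) - 3·h(9) + h(12) = 0.
Substituting the known values and solving for h(9):
  -3·h(9) = -558
  h(9) = 186.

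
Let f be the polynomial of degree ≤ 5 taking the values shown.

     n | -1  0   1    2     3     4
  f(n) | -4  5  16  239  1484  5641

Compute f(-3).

-736

Using the Lagrange interpolation formula with nodes -1, 0, 1, 2, 3, 4:
  L_0(n) = n(n - 1)(n - 2)(n - 3)(n - 4) / -120
  L_1(n) = (n + 1)(n - 1)(n - 2)(n - 3)(n - 4) / 24
  L_2(n) = (n + 1)n(n - 2)(n - 3)(n - 4) / -12
  L_3(n) = (n + 1)n(n - 1)(n - 3)(n - 4) / 12
  L_4(n) = (n + 1)n(n - 1)(n - 2)(n - 4) / -24
  L_5(n) = (n + 1)n(n - 1)(n - 2)(n - 3) / 120
Then f(n) = -4·L_0(n) + 5·L_1(n) + 16·L_2(n) + 239·L_3(n) + 1484·L_4(n) + 5641·L_5(n).
Expanding and collecting terms gives f(n) = 4n^5 + 5n^4 + 5n^3 - 4n^2 + n + 5.
Evaluating at n = -3: f(-3) = -736.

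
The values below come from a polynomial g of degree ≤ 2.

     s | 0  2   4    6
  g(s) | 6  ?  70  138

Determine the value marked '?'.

The 3 known points determine the degree-2 polynomial uniquely.
Write g(s) = as^2 + bs + c. Substituting each data point gives a linear system:
  c = 6
  16a + 4b + c = 70
  36a + 6b + c = 138
Solving the system yields a = 3, b = 4, c = 6.
So g(s) = 3s^2 + 4s + 6.
Then g(2) = 26.

26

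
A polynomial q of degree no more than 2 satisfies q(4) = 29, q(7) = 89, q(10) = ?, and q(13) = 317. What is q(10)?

185

The 3 known points determine the degree-2 polynomial uniquely.
Write q(s) = as^2 + bs + c. Substituting each data point gives a linear system:
  16a + 4b + c = 29
  49a + 7b + c = 89
  169a + 13b + c = 317
Solving the system yields a = 2, b = -2, c = 5.
So q(s) = 2s^2 - 2s + 5.
Then q(10) = 185.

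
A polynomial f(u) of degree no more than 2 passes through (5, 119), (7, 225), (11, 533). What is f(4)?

78

Using the Lagrange interpolation formula with nodes 5, 7, 11:
  L_0(u) = (u - 7)(u - 11) / 12
  L_1(u) = (u - 5)(u - 11) / -8
  L_2(u) = (u - 5)(u - 7) / 24
Then f(u) = 119·L_0(u) + 225·L_1(u) + 533·L_2(u).
Expanding and collecting terms gives f(u) = 4u^2 + 5u - 6.
Evaluating at u = 4: f(4) = 78.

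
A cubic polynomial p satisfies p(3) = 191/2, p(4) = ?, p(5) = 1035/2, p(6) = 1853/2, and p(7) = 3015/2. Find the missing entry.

501/2

The 4 known points determine the degree-3 polynomial uniquely.
Write p(s) = as^3 + bs^2 + cs + d. Substituting each data point gives a linear system:
  27a + 9b + 3c + d = 191/2
  125a + 25b + 5c + d = 1035/2
  216a + 36b + 6c + d = 1853/2
  343a + 49b + 7c + d = 3015/2
Solving the system yields a = 5, b = -4, c = -2, d = 5/2.
So p(s) = 5s^3 - 4s^2 - 2s + 5/2.
Then p(4) = 501/2.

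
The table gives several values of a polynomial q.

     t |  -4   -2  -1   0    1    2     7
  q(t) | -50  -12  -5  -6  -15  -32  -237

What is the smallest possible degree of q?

2

Divided differences on the nodes -4, -2, -1, 0, 1, 2, 7:
  order 0: -50  -12  -5  -6  -15  -32  -237
  order 1: 19  7  -1  -9  -17  -41
  order 2: -4  -4  -4  -4  -4
  order 3: 0  0  0  0
  order 4: 0  0  0
  order 5: 0  0
  order 6: 0
The order-2 divided differences are all -4 (nonzero) and every higher order vanishes, so the data lies on a polynomial of degree exactly 2.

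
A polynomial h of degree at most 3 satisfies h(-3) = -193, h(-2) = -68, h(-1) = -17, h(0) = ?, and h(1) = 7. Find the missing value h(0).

-4

The 4 known points determine the degree-3 polynomial uniquely.
Write h(n) = an^3 + bn^2 + cn + d. Substituting each data point gives a linear system:
  -27a + 9b - 3c + d = -193
  -8a + 4b - 2c + d = -68
  -a + b - c + d = -17
  a + b + c + d = 7
Solving the system yields a = 6, b = -1, c = 6, d = -4.
So h(n) = 6n^3 - n^2 + 6n - 4.
Then h(0) = -4.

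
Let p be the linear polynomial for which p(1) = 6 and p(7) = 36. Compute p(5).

Write p(u) = au + b. Substituting each data point gives a linear system:
  a + b = 6
  7a + b = 36
Solving the system yields a = 5, b = 1.
So p(u) = 5u + 1.
Then p(5) = 26.

26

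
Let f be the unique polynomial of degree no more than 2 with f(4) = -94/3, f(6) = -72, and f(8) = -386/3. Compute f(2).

Write f(u) = au^2 + bu + c. Substituting each data point gives a linear system:
  16a + 4b + c = -94/3
  36a + 6b + c = -72
  64a + 8b + c = -386/3
Solving the system yields a = -2, b = -1/3, c = 2.
So f(u) = -2u^2 - (1/3)u + 2.
Then f(2) = -20/3.

-20/3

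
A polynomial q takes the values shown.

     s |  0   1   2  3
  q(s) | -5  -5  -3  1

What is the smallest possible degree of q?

2

Forward differences of the values at s = 0, 1, 2, 3:
  q  : -5  -5  -3  1
  Δ  : 0  2  4
  Δ^2: 2  2
  Δ^3: 0
The second differences are constant (2) and nonzero, while all higher differences vanish, so the minimal degree is 2.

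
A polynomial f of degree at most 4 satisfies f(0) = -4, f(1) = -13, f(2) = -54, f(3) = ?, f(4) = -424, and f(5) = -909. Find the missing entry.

-169

The 5 known points determine the degree-4 polynomial uniquely.
Write f(s) = as^4 + bs^3 + cs^2 + ds + e. Substituting each data point gives a linear system:
  e = -4
  a + b + c + d + e = -13
  16a + 8b + 4c + 2d + e = -54
  256a + 64b + 16c + 4d + e = -424
  625a + 125b + 25c + 5d + e = -909
Solving the system yields a = -1, b = -1, c = -6, d = -1, e = -4.
So f(s) = -s⁴ - s³ - 6s² - s - 4.
Then f(3) = -169.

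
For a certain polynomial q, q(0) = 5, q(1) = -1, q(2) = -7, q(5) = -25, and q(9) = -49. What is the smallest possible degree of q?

1

Divided differences on the nodes 0, 1, 2, 5, 9:
  order 0: 5  -1  -7  -25  -49
  order 1: -6  -6  -6  -6
  order 2: 0  0  0
  order 3: 0  0
  order 4: 0
The order-1 divided differences are all -6 (nonzero) and every higher order vanishes, so the data lies on a polynomial of degree exactly 1.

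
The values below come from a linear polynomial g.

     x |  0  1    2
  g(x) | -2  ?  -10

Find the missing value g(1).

-6

On equispaced nodes a degree-1 polynomial has vanishing second forward difference, so
  g(0) - 2·g(1) + g(2) = 0.
Substituting the known values and solving for g(1):
  -2·g(1) = 12
  g(1) = -6.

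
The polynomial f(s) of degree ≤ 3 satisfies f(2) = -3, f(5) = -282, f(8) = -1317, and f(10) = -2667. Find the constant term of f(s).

Write f(s) = as^3 + bs^2 + cs + d. Substituting each data point gives a linear system:
  8a + 4b + 2c + d = -3
  125a + 25b + 5c + d = -282
  512a + 64b + 8c + d = -1317
  1000a + 100b + 10c + d = -2667
Solving the system yields a = -3, b = 3, c = 3, d = 3.
So f(s) = -3s^3 + 3s^2 + 3s + 3.
The constant term is 3.

3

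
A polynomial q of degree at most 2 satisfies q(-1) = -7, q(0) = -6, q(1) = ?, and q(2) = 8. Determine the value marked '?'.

The 3 known points determine the degree-2 polynomial uniquely.
Write q(n) = an^2 + bn + c. Substituting each data point gives a linear system:
  a - b + c = -7
  c = -6
  4a + 2b + c = 8
Solving the system yields a = 2, b = 3, c = -6.
So q(n) = 2n^2 + 3n - 6.
Then q(1) = -1.

-1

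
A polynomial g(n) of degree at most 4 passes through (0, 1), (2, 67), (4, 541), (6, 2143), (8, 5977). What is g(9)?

9181

Write g(n) = an^4 + bn^3 + cn^2 + dn + e. Substituting each data point gives a linear system:
  e = 1
  16a + 8b + 4c + 2d + e = 67
  256a + 64b + 16c + 4d + e = 541
  1296a + 216b + 36c + 6d + e = 2143
  4096a + 512b + 64c + 8d + e = 5977
Solving the system yields a = 1, b = 3, c = 5, d = 3, e = 1.
So g(n) = n^4 + 3n^3 + 5n^2 + 3n + 1.
Then g(9) = 9181.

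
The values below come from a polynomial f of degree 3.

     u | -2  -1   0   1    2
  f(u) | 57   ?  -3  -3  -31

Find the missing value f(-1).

On equispaced nodes a degree-3 polynomial has vanishing fourth forward difference, so
  f(-2) - 4·f(-1) + 6·f(0) - 4·f(1) + f(2) = 0.
Substituting the known values and solving for f(-1):
  -4·f(-1) = -20
  f(-1) = 5.

5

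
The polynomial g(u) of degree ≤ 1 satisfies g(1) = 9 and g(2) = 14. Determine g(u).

Using the Lagrange interpolation formula with nodes 1, 2:
  L_0(u) = (u - 2) / -1
  L_1(u) = (u - 1) / 1
Then g(u) = 9·L_0(u) + 14·L_1(u).
Expanding and collecting terms gives g(u) = 5u + 4.
Check: g(1) = 9. ✓

g(u) = 5u + 4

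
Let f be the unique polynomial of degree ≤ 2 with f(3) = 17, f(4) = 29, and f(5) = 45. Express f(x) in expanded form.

Write f(x) = ax^2 + bx + c. Substituting each data point gives a linear system:
  9a + 3b + c = 17
  16a + 4b + c = 29
  25a + 5b + c = 45
Solving the system yields a = 2, b = -2, c = 5.
So f(x) = 2x² - 2x + 5.
Check: f(4) = 29. ✓

f(x) = 2x^2 - 2x + 5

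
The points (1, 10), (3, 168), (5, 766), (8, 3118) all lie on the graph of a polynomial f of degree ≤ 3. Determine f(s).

Write f(s) = as^3 + bs^2 + cs + d. Substituting each data point gives a linear system:
  a + b + c + d = 10
  27a + 9b + 3c + d = 168
  125a + 25b + 5c + d = 766
  512a + 64b + 8c + d = 3118
Solving the system yields a = 6, b = 1, c = -3, d = 6.
So f(s) = 6s^3 + s^2 - 3s + 6.
Check: f(3) = 168. ✓

f(s) = 6s^3 + s^2 - 3s + 6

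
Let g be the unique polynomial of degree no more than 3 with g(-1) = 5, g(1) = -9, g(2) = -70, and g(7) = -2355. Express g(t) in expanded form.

Write g(t) = at^3 + bt^2 + ct + d. Substituting each data point gives a linear system:
  -a + b - c + d = 5
  a + b + c + d = -9
  8a + 4b + 2c + d = -70
  343a + 49b + 7c + d = -2355
Solving the system yields a = -6, b = -6, c = -1, d = 4.
So g(t) = -6t^3 - 6t^2 - t + 4.
Check: g(1) = -9. ✓

g(t) = -6t^3 - 6t^2 - t + 4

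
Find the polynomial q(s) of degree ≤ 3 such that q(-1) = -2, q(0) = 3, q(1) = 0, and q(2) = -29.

Using the Lagrange interpolation formula with nodes -1, 0, 1, 2:
  L_0(s) = s(s - 1)(s - 2) / -6
  L_1(s) = (s + 1)(s - 1)(s - 2) / 2
  L_2(s) = (s + 1)s(s - 2) / -2
  L_3(s) = (s + 1)s(s - 1) / 6
Then q(s) = -2·L_0(s) + 3·L_1(s) + 0·L_2(s) - 29·L_3(s).
Expanding and collecting terms gives q(s) = -3s^3 - 4s^2 + 4s + 3.
Check: q(-1) = -2. ✓

q(s) = -3s^3 - 4s^2 + 4s + 3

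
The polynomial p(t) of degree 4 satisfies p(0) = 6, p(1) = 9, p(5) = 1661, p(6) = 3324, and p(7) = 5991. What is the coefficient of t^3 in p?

Write p(t) = at^4 + bt^3 + ct^2 + dt + e. Substituting each data point gives a linear system:
  e = 6
  a + b + c + d + e = 9
  625a + 125b + 25c + 5d + e = 1661
  1296a + 216b + 36c + 6d + e = 3324
  2401a + 343b + 49c + 7d + e = 5991
Solving the system yields a = 2, b = 4, c = -4, d = 1, e = 6.
So p(t) = 2t⁴ + 4t³ - 4t² + t + 6.
The coefficient of t^3 is 4.

4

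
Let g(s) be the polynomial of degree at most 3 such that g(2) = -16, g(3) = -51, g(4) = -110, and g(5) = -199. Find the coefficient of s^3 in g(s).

Write g(s) = as^3 + bs^2 + cs + d. Substituting each data point gives a linear system:
  8a + 4b + 2c + d = -16
  27a + 9b + 3c + d = -51
  64a + 16b + 4c + d = -110
  125a + 25b + 5c + d = -199
Solving the system yields a = -1, b = -3, c = -1, d = 6.
So g(s) = -s^3 - 3s^2 - s + 6.
The leading coefficient is -1.

-1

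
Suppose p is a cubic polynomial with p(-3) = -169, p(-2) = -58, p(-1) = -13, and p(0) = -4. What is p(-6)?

-1198

Forward differences of the values at s = -3, -2, -1, 0:
  p  : -169  -58  -13  -4
  Δ  : 111  45  9
  Δ^2: -66  -36
  Δ^3: 30
The third differences are constant, confirming degree 3.
Interpolating (Newton forward form) and evaluating at s = -6 gives p(-6) = -1198.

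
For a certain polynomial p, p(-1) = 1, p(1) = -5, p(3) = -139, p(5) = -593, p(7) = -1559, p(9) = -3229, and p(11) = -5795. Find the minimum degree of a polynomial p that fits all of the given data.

3

Forward differences of the values at u = -1, 1, 3, 5, 7, 9, 11:
  p  : 1  -5  -139  -593  -1559  -3229  -5795
  Δ  : -6  -134  -454  -966  -1670  -2566
  Δ^2: -128  -320  -512  -704  -896
  Δ^3: -192  -192  -192  -192
  Δ^4: 0  0  0
  Δ^5: 0  0
  Δ^6: 0
The third differences are constant (-192) and nonzero, while all higher differences vanish, so the minimal degree is 3.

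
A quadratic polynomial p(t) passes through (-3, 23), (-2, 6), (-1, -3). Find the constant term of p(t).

Write p(t) = at^2 + bt + c. Substituting each data point gives a linear system:
  9a - 3b + c = 23
  4a - 2b + c = 6
  a - b + c = -3
Solving the system yields a = 4, b = 3, c = -4.
So p(t) = 4t^2 + 3t - 4.
The constant term is -4.

-4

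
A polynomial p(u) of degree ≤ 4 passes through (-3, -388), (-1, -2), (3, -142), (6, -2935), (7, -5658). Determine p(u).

p(u) = -3u^4 + 5u^3 - 3u^2 - 4u + 5

Using the Lagrange interpolation formula with nodes -3, -1, 3, 6, 7:
  L_0(u) = (u + 1)(u - 3)(u - 6)(u - 7) / 1080
  L_1(u) = (u + 3)(u - 3)(u - 6)(u - 7) / -448
  L_2(u) = (u + 3)(u + 1)(u - 6)(u - 7) / 288
  L_3(u) = (u + 3)(u + 1)(u - 3)(u - 7) / -189
  L_4(u) = (u + 3)(u + 1)(u - 3)(u - 6) / 320
Then p(u) = -388·L_0(u) - 2·L_1(u) - 142·L_2(u) - 2935·L_3(u) - 5658·L_4(u).
Expanding and collecting terms gives p(u) = -3u^4 + 5u^3 - 3u^2 - 4u + 5.
Check: p(7) = -5658. ✓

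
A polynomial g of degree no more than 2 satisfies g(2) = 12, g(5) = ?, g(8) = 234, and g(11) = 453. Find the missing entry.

On equispaced nodes a degree-2 polynomial has vanishing third forward difference, so
  - g(2) + 3·g(5) - 3·g(8) + g(11) = 0.
Substituting the known values and solving for g(5):
  3·g(5) = 261
  g(5) = 87.

87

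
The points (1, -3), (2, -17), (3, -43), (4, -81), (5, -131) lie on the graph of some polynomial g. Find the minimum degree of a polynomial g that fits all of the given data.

Forward differences of the values at t = 1, 2, 3, 4, 5:
  g  : -3  -17  -43  -81  -131
  Δ  : -14  -26  -38  -50
  Δ^2: -12  -12  -12
  Δ^3: 0  0
  Δ^4: 0
The second differences are constant (-12) and nonzero, while all higher differences vanish, so the minimal degree is 2.

2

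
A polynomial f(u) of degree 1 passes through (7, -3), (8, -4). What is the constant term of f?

Write f(u) = au + b. Substituting each data point gives a linear system:
  7a + b = -3
  8a + b = -4
Solving the system yields a = -1, b = 4.
So f(u) = -u + 4.
The constant term is 4.

4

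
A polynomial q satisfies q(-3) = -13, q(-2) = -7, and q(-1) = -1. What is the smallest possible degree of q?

1

Forward differences of the values at t = -3, -2, -1:
  q  : -13  -7  -1
  Δ  : 6  6
  Δ^2: 0
The first differences are constant (6) and nonzero, while all higher differences vanish, so the minimal degree is 1.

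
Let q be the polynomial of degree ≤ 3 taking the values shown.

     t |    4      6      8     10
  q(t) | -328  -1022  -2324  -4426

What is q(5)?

-611

Write q(t) = at^3 + bt^2 + ct + d. Substituting each data point gives a linear system:
  64a + 16b + 4c + d = -328
  216a + 36b + 6c + d = -1022
  512a + 64b + 8c + d = -2324
  1000a + 100b + 10c + d = -4426
Solving the system yields a = -4, b = -4, c = -3, d = 4.
So q(t) = -4t^3 - 4t^2 - 3t + 4.
Then q(5) = -611.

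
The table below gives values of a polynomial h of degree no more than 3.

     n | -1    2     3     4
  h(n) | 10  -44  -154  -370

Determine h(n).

h(n) = -6n^3 + n^2 - n + 2

Write h(n) = an^3 + bn^2 + cn + d. Substituting each data point gives a linear system:
  -a + b - c + d = 10
  8a + 4b + 2c + d = -44
  27a + 9b + 3c + d = -154
  64a + 16b + 4c + d = -370
Solving the system yields a = -6, b = 1, c = -1, d = 2.
So h(n) = -6n³ + n² - n + 2.
Check: h(3) = -154. ✓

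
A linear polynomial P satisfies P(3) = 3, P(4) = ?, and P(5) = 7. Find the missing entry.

5

The 2 known points determine the degree-1 polynomial uniquely.
Write P(n) = an + b. Substituting each data point gives a linear system:
  3a + b = 3
  5a + b = 7
Solving the system yields a = 2, b = -3.
So P(n) = 2n - 3.
Then P(4) = 5.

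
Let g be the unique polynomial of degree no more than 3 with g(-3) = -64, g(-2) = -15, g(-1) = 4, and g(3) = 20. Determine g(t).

Using the Lagrange interpolation formula with nodes -3, -2, -1, 3:
  L_0(t) = (t + 2)(t + 1)(t - 3) / -12
  L_1(t) = (t + 3)(t + 1)(t - 3) / 5
  L_2(t) = (t + 3)(t + 2)(t - 3) / -8
  L_3(t) = (t + 3)(t + 2)(t + 1) / 120
Then g(t) = -64·L_0(t) - 15·L_1(t) + 4·L_2(t) + 20·L_3(t).
Expanding and collecting terms gives g(t) = 2t^3 - 3t^2 - 4t + 5.
Check: g(-2) = -15. ✓

g(t) = 2t^3 - 3t^2 - 4t + 5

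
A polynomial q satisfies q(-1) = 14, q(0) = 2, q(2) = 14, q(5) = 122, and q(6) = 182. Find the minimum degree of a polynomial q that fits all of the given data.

2

Divided differences on the nodes -1, 0, 2, 5, 6:
  order 0: 14  2  14  122  182
  order 1: -12  6  36  60
  order 2: 6  6  6
  order 3: 0  0
  order 4: 0
The order-2 divided differences are all 6 (nonzero) and every higher order vanishes, so the data lies on a polynomial of degree exactly 2.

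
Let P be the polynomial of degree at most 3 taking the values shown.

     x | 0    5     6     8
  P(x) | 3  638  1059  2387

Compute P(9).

3342

Write P(x) = ax^3 + bx^2 + cx + d. Substituting each data point gives a linear system:
  d = 3
  125a + 25b + 5c + d = 638
  216a + 36b + 6c + d = 1059
  512a + 64b + 8c + d = 2387
Solving the system yields a = 4, b = 5, c = 2, d = 3.
So P(x) = 4x^3 + 5x^2 + 2x + 3.
Then P(9) = 3342.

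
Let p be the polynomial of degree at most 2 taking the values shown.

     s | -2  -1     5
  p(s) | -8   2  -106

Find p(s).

p(s) = -4s^2 - 2s + 4

Write p(s) = as^2 + bs + c. Substituting each data point gives a linear system:
  4a - 2b + c = -8
  a - b + c = 2
  25a + 5b + c = -106
Solving the system yields a = -4, b = -2, c = 4.
So p(s) = -4s^2 - 2s + 4.
Check: p(-1) = 2. ✓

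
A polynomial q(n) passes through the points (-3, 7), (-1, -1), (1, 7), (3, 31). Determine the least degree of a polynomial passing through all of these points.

Forward differences of the values at n = -3, -1, 1, 3:
  q  : 7  -1  7  31
  Δ  : -8  8  24
  Δ^2: 16  16
  Δ^3: 0
The second differences are constant (16) and nonzero, while all higher differences vanish, so the minimal degree is 2.

2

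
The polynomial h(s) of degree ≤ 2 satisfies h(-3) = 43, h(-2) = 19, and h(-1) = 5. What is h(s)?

h(s) = 5s^2 + s + 1

Write h(s) = as^2 + bs + c. Substituting each data point gives a linear system:
  9a - 3b + c = 43
  4a - 2b + c = 19
  a - b + c = 5
Solving the system yields a = 5, b = 1, c = 1.
So h(s) = 5s^2 + s + 1.
Check: h(-1) = 5. ✓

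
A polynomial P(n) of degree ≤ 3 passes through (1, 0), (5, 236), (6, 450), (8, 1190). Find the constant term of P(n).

Write P(n) = an^3 + bn^2 + cn + d. Substituting each data point gives a linear system:
  a + b + c + d = 0
  125a + 25b + 5c + d = 236
  216a + 36b + 6c + d = 450
  512a + 64b + 8c + d = 1190
Solving the system yields a = 3, b = -5, c = -4, d = 6.
So P(n) = 3n³ - 5n² - 4n + 6.
The constant term is 6.

6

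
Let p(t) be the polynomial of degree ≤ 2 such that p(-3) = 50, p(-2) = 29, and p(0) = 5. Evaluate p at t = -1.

14

Write p(t) = at^2 + bt + c. Substituting each data point gives a linear system:
  9a - 3b + c = 50
  4a - 2b + c = 29
  c = 5
Solving the system yields a = 3, b = -6, c = 5.
So p(t) = 3t^2 - 6t + 5.
Then p(-1) = 14.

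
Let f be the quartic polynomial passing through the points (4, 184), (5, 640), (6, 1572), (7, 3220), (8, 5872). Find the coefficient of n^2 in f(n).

-4

Write f(n) = an^4 + bn^3 + cn^2 + dn + e. Substituting each data point gives a linear system:
  256a + 64b + 16c + 4d + e = 184
  625a + 125b + 25c + 5d + e = 640
  1296a + 216b + 36c + 6d + e = 1572
  2401a + 343b + 49c + 7d + e = 3220
  4096a + 512b + 64c + 8d + e = 5872
Solving the system yields a = 2, b = -4, c = -4, d = -2, e = 0.
So f(n) = 2n⁴ - 4n³ - 4n² - 2n.
The coefficient of n^2 is -4.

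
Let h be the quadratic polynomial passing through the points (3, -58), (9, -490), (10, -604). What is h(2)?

Write h(s) = as^2 + bs + c. Substituting each data point gives a linear system:
  9a + 3b + c = -58
  81a + 9b + c = -490
  100a + 10b + c = -604
Solving the system yields a = -6, b = 0, c = -4.
So h(s) = -6s^2 - 4.
Then h(2) = -28.

-28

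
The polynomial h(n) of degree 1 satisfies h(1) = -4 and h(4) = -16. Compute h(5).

Using the Lagrange interpolation formula with nodes 1, 4:
  L_0(n) = (n - 4) / -3
  L_1(n) = (n - 1) / 3
Then h(n) = -4·L_0(n) - 16·L_1(n).
Expanding and collecting terms gives h(n) = -4n.
Evaluating at n = 5: h(5) = -20.

-20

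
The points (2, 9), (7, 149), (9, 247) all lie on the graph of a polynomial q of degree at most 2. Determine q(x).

q(x) = 3x^2 + x - 5

Write q(x) = ax^2 + bx + c. Substituting each data point gives a linear system:
  4a + 2b + c = 9
  49a + 7b + c = 149
  81a + 9b + c = 247
Solving the system yields a = 3, b = 1, c = -5.
So q(x) = 3x^2 + x - 5.
Check: q(2) = 9. ✓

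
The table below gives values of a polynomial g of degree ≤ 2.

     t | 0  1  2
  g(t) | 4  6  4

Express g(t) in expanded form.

g(t) = -2t^2 + 4t + 4

Using the Lagrange interpolation formula with nodes 0, 1, 2:
  L_0(t) = (t - 1)(t - 2) / 2
  L_1(t) = t(t - 2) / -1
  L_2(t) = t(t - 1) / 2
Then g(t) = 4·L_0(t) + 6·L_1(t) + 4·L_2(t).
Expanding and collecting terms gives g(t) = -2t² + 4t + 4.
Check: g(2) = 4. ✓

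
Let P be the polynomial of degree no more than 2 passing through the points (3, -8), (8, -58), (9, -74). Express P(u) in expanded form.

Write P(u) = au^2 + bu + c. Substituting each data point gives a linear system:
  9a + 3b + c = -8
  64a + 8b + c = -58
  81a + 9b + c = -74
Solving the system yields a = -1, b = 1, c = -2.
So P(u) = -u² + u - 2.
Check: P(9) = -74. ✓

P(u) = -u^2 + u - 2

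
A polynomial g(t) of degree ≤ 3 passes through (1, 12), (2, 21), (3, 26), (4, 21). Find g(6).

Forward differences of the values at t = 1, 2, 3, 4:
  g  : 12  21  26  21
  Δ  : 9  5  -5
  Δ^2: -4  -10
  Δ^3: -6
The third differences are constant, confirming degree 3.
Interpolating (Newton forward form) and evaluating at t = 6 gives g(6) = -43.

-43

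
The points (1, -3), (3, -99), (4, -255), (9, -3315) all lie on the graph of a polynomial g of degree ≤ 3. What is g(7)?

Using the Lagrange interpolation formula with nodes 1, 3, 4, 9:
  L_0(s) = (s - 3)(s - 4)(s - 9) / -48
  L_1(s) = (s - 1)(s - 4)(s - 9) / 12
  L_2(s) = (s - 1)(s - 3)(s - 9) / -15
  L_3(s) = (s - 1)(s - 3)(s - 4) / 240
Then g(s) = -3·L_0(s) - 99·L_1(s) - 255·L_2(s) - 3315·L_3(s).
Expanding and collecting terms gives g(s) = -5s^3 + 4s^2 + s - 3.
Evaluating at s = 7: g(7) = -1515.

-1515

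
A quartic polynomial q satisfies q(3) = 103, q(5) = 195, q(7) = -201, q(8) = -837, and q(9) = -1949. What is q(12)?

-9941

Write q(n) = an^4 + bn^3 + cn^2 + dn + e. Substituting each data point gives a linear system:
  81a + 27b + 9c + 3d + e = 103
  625a + 125b + 25c + 5d + e = 195
  2401a + 343b + 49c + 7d + e = -201
  4096a + 512b + 64c + 8d + e = -837
  6561a + 729b + 81c + 9d + e = -1949
Solving the system yields a = -1, b = 6, c = 3, d = 0, e = -5.
So q(n) = -n⁴ + 6n³ + 3n² - 5.
Then q(12) = -9941.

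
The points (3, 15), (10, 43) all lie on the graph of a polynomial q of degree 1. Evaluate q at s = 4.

Write q(s) = as + b. Substituting each data point gives a linear system:
  3a + b = 15
  10a + b = 43
Solving the system yields a = 4, b = 3.
So q(s) = 4s + 3.
Then q(4) = 19.

19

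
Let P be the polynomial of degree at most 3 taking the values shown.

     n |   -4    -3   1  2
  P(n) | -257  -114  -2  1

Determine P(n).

Write P(n) = an^3 + bn^2 + cn + d. Substituting each data point gives a linear system:
  -64a + 16b - 4c + d = -257
  -27a + 9b - 3c + d = -114
  a + b + c + d = -2
  8a + 4b + 2c + d = 1
Solving the system yields a = 3, b = -5, c = -3, d = 3.
So P(n) = 3n³ - 5n² - 3n + 3.
Check: P(-3) = -114. ✓

P(n) = 3n^3 - 5n^2 - 3n + 3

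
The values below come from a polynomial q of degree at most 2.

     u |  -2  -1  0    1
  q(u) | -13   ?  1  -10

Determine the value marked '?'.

On equispaced nodes a degree-2 polynomial has vanishing third forward difference, so
  - q(-2) + 3·q(-1) - 3·q(0) + q(1) = 0.
Substituting the known values and solving for q(-1):
  3·q(-1) = 0
  q(-1) = 0.

0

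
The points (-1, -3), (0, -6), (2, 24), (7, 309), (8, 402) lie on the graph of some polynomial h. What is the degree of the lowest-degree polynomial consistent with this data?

Divided differences on the nodes -1, 0, 2, 7, 8:
  order 0: -3  -6  24  309  402
  order 1: -3  15  57  93
  order 2: 6  6  6
  order 3: 0  0
  order 4: 0
The order-2 divided differences are all 6 (nonzero) and every higher order vanishes, so the data lies on a polynomial of degree exactly 2.

2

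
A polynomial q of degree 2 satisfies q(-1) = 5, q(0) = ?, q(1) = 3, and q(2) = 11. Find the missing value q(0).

1

On equispaced nodes a degree-2 polynomial has vanishing third forward difference, so
  - q(-1) + 3·q(0) - 3·q(1) + q(2) = 0.
Substituting the known values and solving for q(0):
  3·q(0) = 3
  q(0) = 1.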